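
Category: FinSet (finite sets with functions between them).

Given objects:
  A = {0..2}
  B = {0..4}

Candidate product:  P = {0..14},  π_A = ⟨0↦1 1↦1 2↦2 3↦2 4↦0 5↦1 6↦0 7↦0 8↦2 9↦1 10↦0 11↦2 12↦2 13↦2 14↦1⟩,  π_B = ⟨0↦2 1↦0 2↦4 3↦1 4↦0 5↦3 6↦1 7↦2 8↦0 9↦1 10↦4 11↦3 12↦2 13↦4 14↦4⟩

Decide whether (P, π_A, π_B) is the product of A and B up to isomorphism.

|A|·|B| = 3·5 = 15;  |P| = 15
Check the pairing map k ↦ (π_A(k), π_B(k)):
  0 ↦ (1,2)
  1 ↦ (1,0)
  2 ↦ (2,4)
  3 ↦ (2,1)
  4 ↦ (0,0)
  5 ↦ (1,3)
  6 ↦ (0,1)
  7 ↦ (0,2)
  8 ↦ (2,0)
  9 ↦ (1,1)
  10 ↦ (0,4)
  11 ↦ (2,3)
  12 ↦ (2,2)
  13 ↦ (2,4)  ✗ repeats pair of k=2
  14 ↦ (1,4)
distinct pairs in image: 14 / 15 needed
  → (2,4) hit at k=2 and k=13

Answer: NOT A VALID PRODUCT — duplicate pair at indices 2,13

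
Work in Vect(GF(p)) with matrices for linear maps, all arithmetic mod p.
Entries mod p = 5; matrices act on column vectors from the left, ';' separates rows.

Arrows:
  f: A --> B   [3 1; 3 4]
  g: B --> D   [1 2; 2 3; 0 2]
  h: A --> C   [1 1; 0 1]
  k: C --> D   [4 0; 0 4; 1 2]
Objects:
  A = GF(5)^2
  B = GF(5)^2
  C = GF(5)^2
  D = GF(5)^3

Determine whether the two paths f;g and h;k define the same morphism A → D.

1) trace f;g:
  e0=(1,0) f-->(3,3) g-->(4,0,1)
  e1=(0,1) f-->(1,4) g-->(4,4,3)
  composite₁ = [4 4; 0 4; 1 3]
2) trace h;k:
  e0=(1,0) h-->(1,0) k-->(4,0,1)
  e1=(0,1) h-->(1,1) k-->(4,4,3)
  composite₂ = [4 4; 0 4; 1 3]
Equal? same morphism ✓

Answer: COMMUTES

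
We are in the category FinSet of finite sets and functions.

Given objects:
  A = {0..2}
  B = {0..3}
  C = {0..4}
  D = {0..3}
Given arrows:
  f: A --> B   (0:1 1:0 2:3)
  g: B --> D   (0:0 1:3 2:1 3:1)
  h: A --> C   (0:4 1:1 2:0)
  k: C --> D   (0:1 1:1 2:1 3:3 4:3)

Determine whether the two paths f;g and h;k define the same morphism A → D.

Path 1 = f;g:
  0 f-->1 g-->3
  1 f-->0 g-->0
  2 f-->3 g-->1
  result₁ = (0:3 1:0 2:1)
Path 2 = h;k:
  0 h-->4 k-->3
  1 h-->1 k-->1
  2 h-->0 k-->1
  result₂ = (0:3 1:1 2:1)
Equal? NO — does not commute

Answer: DOES NOT COMMUTE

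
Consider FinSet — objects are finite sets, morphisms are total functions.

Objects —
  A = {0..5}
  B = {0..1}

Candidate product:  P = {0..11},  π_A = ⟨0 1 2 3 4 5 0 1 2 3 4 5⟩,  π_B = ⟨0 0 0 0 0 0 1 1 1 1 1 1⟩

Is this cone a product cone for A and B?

|A|·|B| = 6·2 = 12;  |P| = 12
Check the pairing map k ↦ (π_A(k), π_B(k)):
  0 -> (0,0)
  1 -> (1,0)
  2 -> (2,0)
  3 -> (3,0)
  4 -> (4,0)
  5 -> (5,0)
  6 -> (0,1)
  7 -> (1,1)
  8 -> (2,1)
  9 -> (3,1)
  10 -> (4,1)
  11 -> (5,1)
distinct pairs in image: 12 / 12 needed
  → bijection onto A×B; projections well-typed.

Answer: VALID PRODUCT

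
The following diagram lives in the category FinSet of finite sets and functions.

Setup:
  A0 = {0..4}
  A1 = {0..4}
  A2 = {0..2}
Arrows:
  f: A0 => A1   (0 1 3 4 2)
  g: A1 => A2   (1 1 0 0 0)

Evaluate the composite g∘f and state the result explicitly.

Answer: (1 1 0 0 0)

Trace:
  0 f=>0 g=>1
  1 f=>1 g=>1
  2 f=>3 g=>0
  3 f=>4 g=>0
  4 f=>2 g=>0
composite: (1 1 0 0 0)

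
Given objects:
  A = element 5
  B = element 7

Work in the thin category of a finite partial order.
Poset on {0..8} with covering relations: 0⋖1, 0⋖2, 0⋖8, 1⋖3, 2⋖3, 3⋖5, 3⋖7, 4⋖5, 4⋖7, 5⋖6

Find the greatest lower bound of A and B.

Answer: NO MEET EXISTS

Derivation:
Common predecessors of 5,7: {0,1,2,3,4}
  maximal lower bounds 3 and 4 are incomparable: neither 3≤4 nor 4≤3
→ no greatest lower bound exists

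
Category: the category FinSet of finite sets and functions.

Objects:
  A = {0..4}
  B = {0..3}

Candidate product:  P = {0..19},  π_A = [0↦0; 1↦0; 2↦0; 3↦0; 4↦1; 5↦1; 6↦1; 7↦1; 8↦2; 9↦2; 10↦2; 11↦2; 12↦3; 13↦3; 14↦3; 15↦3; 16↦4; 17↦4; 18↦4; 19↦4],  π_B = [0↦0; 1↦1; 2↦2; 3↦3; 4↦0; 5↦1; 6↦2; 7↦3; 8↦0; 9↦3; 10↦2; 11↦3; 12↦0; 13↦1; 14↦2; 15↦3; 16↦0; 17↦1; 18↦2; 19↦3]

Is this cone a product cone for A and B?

|A|·|B| = 5·4 = 20;  |P| = 20
Check the pairing map k ↦ (π_A(k), π_B(k)):
  0 ↦ (0,0)
  1 ↦ (0,1)
  2 ↦ (0,2)
  3 ↦ (0,3)
  4 ↦ (1,0)
  5 ↦ (1,1)
  6 ↦ (1,2)
  7 ↦ (1,3)
  8 ↦ (2,0)
  9 ↦ (2,3)
  10 ↦ (2,2)
  11 ↦ (2,3)  ✗ repeats pair of k=9
  12 ↦ (3,0)
  13 ↦ (3,1)
  14 ↦ (3,2)
  15 ↦ (3,3)
  16 ↦ (4,0)
  17 ↦ (4,1)
  18 ↦ (4,2)
  19 ↦ (4,3)
distinct pairs in image: 19 / 20 needed
  → (2,3) hit at k=9 and k=11

Answer: NOT A VALID PRODUCT — duplicate pair at indices 11,9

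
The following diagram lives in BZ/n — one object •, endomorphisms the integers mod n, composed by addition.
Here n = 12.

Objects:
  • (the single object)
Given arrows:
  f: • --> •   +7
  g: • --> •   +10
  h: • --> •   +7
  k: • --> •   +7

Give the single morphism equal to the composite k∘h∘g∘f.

  0 +7≡7 +10≡5 +7≡0 +7≡7  (mod 12)
composite: +7

Answer: +7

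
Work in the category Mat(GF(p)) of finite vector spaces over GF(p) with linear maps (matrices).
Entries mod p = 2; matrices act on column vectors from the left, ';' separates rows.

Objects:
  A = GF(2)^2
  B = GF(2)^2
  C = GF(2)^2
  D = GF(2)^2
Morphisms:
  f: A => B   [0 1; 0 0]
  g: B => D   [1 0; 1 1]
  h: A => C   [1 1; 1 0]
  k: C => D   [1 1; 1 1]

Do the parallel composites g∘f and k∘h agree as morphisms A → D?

Along f;g (path 1):
  e0=⟨1,0⟩ f=>⟨0,0⟩ g=>⟨0,0⟩
  e1=⟨0,1⟩ f=>⟨1,0⟩ g=>⟨1,1⟩
  result₁ = [0 1; 0 1]
Along h;k (path 2):
  e0=⟨1,0⟩ h=>⟨1,1⟩ k=>⟨0,0⟩
  e1=⟨0,1⟩ h=>⟨1,0⟩ k=>⟨1,1⟩
  result₂ = [0 1; 0 1]
Equal? same morphism ✓

Answer: COMMUTES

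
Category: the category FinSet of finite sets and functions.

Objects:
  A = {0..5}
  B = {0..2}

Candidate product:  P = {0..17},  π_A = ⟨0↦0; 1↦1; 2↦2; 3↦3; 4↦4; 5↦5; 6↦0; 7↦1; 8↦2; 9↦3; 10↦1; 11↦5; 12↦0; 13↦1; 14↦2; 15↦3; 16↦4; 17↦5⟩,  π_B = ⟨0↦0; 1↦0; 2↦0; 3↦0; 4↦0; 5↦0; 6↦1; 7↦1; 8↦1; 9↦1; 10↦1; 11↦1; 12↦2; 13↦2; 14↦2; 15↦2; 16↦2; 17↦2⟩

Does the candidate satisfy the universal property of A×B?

|A|·|B| = 6·3 = 18;  |P| = 18
Check the pairing map k ↦ (π_A(k), π_B(k)):
  0 ↦ (0,0)
  1 ↦ (1,0)
  2 ↦ (2,0)
  3 ↦ (3,0)
  4 ↦ (4,0)
  5 ↦ (5,0)
  6 ↦ (0,1)
  7 ↦ (1,1)
  8 ↦ (2,1)
  9 ↦ (3,1)
  10 ↦ (1,1)  ✗ repeats pair of k=7
  11 ↦ (5,1)
  12 ↦ (0,2)
  13 ↦ (1,2)
  14 ↦ (2,2)
  15 ↦ (3,2)
  16 ↦ (4,2)
  17 ↦ (5,2)
distinct pairs in image: 17 / 18 needed
  → (1,1) hit at k=7 and k=10

Answer: NOT A VALID PRODUCT — duplicate pair at indices 7,10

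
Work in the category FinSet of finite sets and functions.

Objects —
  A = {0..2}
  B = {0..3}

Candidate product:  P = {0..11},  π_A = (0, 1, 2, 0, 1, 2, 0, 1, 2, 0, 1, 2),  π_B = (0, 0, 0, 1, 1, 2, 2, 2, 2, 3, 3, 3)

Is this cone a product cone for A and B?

Answer: NOT A VALID PRODUCT — duplicate pair at indices 8,5

Derivation:
|A|·|B| = 3·4 = 12;  |P| = 12
Check the pairing map k ↦ (π_A(k), π_B(k)):
  0 -> (0,0)
  1 -> (1,0)
  2 -> (2,0)
  3 -> (0,1)
  4 -> (1,1)
  5 -> (2,2)
  6 -> (0,2)
  7 -> (1,2)
  8 -> (2,2)  ✗ repeats pair of k=5
  9 -> (0,3)
  10 -> (1,3)
  11 -> (2,3)
distinct pairs in image: 11 / 12 needed
  → (2,2) hit at k=5 and k=8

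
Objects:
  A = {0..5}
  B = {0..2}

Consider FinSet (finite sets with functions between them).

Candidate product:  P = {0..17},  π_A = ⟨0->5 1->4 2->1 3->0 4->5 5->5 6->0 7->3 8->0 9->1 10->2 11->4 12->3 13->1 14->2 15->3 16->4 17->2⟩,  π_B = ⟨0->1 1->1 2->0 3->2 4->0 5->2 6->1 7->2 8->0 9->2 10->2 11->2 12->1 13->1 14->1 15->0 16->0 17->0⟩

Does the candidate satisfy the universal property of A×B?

Answer: VALID PRODUCT

Work:
|A|·|B| = 6·3 = 18;  |P| = 18
Check the pairing map k ↦ (π_A(k), π_B(k)):
  0 -> (5,1)
  1 -> (4,1)
  2 -> (1,0)
  3 -> (0,2)
  4 -> (5,0)
  5 -> (5,2)
  6 -> (0,1)
  7 -> (3,2)
  8 -> (0,0)
  9 -> (1,2)
  10 -> (2,2)
  11 -> (4,2)
  12 -> (3,1)
  13 -> (1,1)
  14 -> (2,1)
  15 -> (3,0)
  16 -> (4,0)
  17 -> (2,0)
distinct pairs in image: 18 / 18 needed
  → bijection onto A×B; projections well-typed.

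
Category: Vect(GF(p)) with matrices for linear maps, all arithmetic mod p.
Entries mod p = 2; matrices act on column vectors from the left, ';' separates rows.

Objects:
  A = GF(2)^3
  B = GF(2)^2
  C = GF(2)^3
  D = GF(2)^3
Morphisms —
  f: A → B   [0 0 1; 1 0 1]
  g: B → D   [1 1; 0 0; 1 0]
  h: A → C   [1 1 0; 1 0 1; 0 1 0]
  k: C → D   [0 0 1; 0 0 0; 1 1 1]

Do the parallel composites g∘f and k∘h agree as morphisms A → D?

Along f;g (path 1):
  e0=[1,0,0] f→[0,1] g→[1,0,0]
  e1=[0,1,0] f→[0,0] g→[0,0,0]
  e2=[0,0,1] f→[1,1] g→[0,0,1]
  ⟦path⟧₁ = [1 0 0; 0 0 0; 0 0 1]
Along h;k (path 2):
  e0=[1,0,0] h→[1,1,0] k→[0,0,0]
  e1=[0,1,0] h→[1,0,1] k→[1,0,0]
  e2=[0,0,1] h→[0,1,0] k→[0,0,1]
  ⟦path⟧₂ = [0 1 0; 0 0 0; 0 0 1]
Equal? distinct morphisms ✗

Answer: DOES NOT COMMUTE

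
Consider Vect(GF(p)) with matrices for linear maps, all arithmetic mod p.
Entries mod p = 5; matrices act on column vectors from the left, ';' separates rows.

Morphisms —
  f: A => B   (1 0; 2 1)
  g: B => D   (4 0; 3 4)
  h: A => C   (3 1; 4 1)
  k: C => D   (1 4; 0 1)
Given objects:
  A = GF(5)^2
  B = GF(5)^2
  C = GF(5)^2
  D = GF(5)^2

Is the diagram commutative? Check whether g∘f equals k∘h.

Answer: DOES NOT COMMUTE

Trace:
Along f;g (path 1):
  e0=[1,0] f=>[1,2] g=>[4,1]
  e1=[0,1] f=>[0,1] g=>[0,4]
  result₁ = (4 0; 1 4)
Along h;k (path 2):
  e0=[1,0] h=>[3,4] k=>[4,4]
  e1=[0,1] h=>[1,1] k=>[0,1]
  result₂ = (4 0; 4 1)
Equal? distinct morphisms ✗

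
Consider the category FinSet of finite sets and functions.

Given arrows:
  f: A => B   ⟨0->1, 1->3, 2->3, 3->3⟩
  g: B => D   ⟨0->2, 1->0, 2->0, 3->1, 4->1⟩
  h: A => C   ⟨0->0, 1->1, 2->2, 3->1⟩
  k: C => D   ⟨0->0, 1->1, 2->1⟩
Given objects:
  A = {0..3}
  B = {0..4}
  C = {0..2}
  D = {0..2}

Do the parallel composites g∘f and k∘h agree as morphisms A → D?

Answer: COMMUTES

Work:
Along f;g (path 1):
  0 f=>1 g=>0
  1 f=>3 g=>1
  2 f=>3 g=>1
  3 f=>3 g=>1
  composite₁ = ⟨0->0, 1->1, 2->1, 3->1⟩
Along h;k (path 2):
  0 h=>0 k=>0
  1 h=>1 k=>1
  2 h=>2 k=>1
  3 h=>1 k=>1
  composite₂ = ⟨0->0, 1->1, 2->1, 3->1⟩
Equal? same morphism ✓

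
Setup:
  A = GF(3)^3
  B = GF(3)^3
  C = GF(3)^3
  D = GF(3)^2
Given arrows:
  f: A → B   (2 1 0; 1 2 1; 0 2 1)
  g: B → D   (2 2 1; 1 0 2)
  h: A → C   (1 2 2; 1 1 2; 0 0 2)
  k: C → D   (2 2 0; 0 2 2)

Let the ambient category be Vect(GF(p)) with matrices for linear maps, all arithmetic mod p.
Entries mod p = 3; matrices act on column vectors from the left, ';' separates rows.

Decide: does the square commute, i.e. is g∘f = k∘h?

1) trace f;g:
  e0=(1,0,0) f→(2,1,0) g→(0,2)
  e1=(0,1,0) f→(1,2,2) g→(2,2)
  e2=(0,0,1) f→(0,1,1) g→(0,2)
  result₁ = (0 2 0; 2 2 2)
2) trace h;k:
  e0=(1,0,0) h→(1,1,0) k→(1,2)
  e1=(0,1,0) h→(2,1,0) k→(0,2)
  e2=(0,0,1) h→(2,2,2) k→(2,2)
  result₂ = (1 0 2; 2 2 2)
Equal? distinct morphisms ✗

Answer: DOES NOT COMMUTE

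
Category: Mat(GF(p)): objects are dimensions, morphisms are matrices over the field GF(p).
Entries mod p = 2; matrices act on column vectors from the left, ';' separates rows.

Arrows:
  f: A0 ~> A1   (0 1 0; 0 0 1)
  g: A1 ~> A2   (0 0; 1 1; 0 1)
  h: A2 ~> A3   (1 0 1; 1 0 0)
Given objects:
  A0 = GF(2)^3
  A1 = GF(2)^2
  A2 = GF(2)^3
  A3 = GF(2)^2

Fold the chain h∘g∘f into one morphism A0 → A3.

Answer: (0 0 1; 0 0 0)

Derivation:
  e0=[1,0,0] f~>[0,0] g~>[0,0,0] h~>[0,0]
  e1=[0,1,0] f~>[1,0] g~>[0,1,0] h~>[0,0]
  e2=[0,0,1] f~>[0,1] g~>[0,1,1] h~>[1,0]
composite: (0 0 1; 0 0 0)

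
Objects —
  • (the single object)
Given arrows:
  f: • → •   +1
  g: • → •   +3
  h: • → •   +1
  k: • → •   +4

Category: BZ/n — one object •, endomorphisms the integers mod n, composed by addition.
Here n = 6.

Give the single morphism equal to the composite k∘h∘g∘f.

  0 +1≡1 +3≡4 +1≡5 +4≡3  (mod 6)
result: +3

Answer: +3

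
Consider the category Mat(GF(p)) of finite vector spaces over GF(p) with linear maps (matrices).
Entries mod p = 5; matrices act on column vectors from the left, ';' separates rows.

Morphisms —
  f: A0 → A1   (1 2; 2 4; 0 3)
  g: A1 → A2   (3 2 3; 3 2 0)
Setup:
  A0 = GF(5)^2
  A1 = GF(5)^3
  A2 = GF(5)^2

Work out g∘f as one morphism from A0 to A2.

  e0=⟨1,0⟩ f→⟨1,2,0⟩ g→⟨2,2⟩
  e1=⟨0,1⟩ f→⟨2,4,3⟩ g→⟨3,4⟩
⟦path⟧: (2 3; 2 4)

Answer: (2 3; 2 4)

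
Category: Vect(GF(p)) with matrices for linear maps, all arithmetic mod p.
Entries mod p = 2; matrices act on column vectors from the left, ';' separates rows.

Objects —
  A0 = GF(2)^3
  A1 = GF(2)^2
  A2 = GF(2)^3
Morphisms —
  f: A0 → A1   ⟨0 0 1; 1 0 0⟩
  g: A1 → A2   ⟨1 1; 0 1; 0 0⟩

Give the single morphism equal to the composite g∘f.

Answer: ⟨1 0 1; 1 0 0; 0 0 0⟩

Derivation:
  e0=⟨1,0,0⟩ f→⟨0,1⟩ g→⟨1,1,0⟩
  e1=⟨0,1,0⟩ f→⟨0,0⟩ g→⟨0,0,0⟩
  e2=⟨0,0,1⟩ f→⟨1,0⟩ g→⟨1,0,0⟩
result: ⟨1 0 1; 1 0 0; 0 0 0⟩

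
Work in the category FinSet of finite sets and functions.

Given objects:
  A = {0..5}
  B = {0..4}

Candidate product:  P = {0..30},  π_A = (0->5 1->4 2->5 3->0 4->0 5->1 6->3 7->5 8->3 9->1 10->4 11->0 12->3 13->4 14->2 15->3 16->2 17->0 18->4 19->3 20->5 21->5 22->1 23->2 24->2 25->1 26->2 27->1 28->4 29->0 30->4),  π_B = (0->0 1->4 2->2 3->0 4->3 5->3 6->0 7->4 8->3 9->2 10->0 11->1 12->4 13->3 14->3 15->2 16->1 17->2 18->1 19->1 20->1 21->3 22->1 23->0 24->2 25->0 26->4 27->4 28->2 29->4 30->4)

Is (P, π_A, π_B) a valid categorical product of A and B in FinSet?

Answer: NOT A VALID PRODUCT — |P|=31 ≠ |A|·|B|=30

Derivation:
|A|·|B| = 6·5 = 30;  |P| = 31
  → cardinalities differ; no bijection possible.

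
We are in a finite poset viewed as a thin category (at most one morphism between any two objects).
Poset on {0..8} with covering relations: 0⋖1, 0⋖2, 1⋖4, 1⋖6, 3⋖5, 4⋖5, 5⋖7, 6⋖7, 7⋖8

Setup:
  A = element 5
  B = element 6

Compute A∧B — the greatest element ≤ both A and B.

{x : x<=A ∧ x<=B} = {0,1}  (A=5, B=6)
  0 <= 1
  1 <= 1
glb = 1

Answer: A∧B = 1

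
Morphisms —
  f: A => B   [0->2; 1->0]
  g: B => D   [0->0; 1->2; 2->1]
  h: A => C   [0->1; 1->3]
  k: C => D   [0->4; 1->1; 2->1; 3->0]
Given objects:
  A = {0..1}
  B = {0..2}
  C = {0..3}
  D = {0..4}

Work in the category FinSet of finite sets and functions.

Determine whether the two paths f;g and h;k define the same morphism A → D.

Answer: COMMUTES

Derivation:
1) trace f;g:
  0 f=>2 g=>1
  1 f=>0 g=>0
  result₁ = [0->1; 1->0]
2) trace h;k:
  0 h=>1 k=>1
  1 h=>3 k=>0
  result₂ = [0->1; 1->0]
Equal? equal; square commutes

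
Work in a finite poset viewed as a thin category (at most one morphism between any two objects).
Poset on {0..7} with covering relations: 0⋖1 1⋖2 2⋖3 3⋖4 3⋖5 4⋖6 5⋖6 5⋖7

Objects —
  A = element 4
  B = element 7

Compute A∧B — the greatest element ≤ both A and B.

Answer: A∧B = 3

Work:
Lower bounds of A=4 and B=7: {0,1,2,3}
  0 ≤ 3
  1 ≤ 3
  2 ≤ 3
  3 ≤ 3
glb = 3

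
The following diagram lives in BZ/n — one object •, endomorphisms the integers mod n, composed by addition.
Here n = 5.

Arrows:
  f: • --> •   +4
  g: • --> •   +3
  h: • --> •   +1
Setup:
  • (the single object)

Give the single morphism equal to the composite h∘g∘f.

  0 +4≡4 +3≡2 +1≡3  (mod 5)
composite: +3

Answer: +3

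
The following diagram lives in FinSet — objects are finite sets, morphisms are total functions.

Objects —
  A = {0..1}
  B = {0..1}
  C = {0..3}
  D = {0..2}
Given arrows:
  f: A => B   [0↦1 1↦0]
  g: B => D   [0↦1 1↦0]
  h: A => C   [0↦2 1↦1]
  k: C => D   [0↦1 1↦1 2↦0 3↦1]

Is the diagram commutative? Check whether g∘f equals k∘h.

Answer: COMMUTES

Derivation:
1) trace f;g:
  0 f=>1 g=>0
  1 f=>0 g=>1
  result₁ = [0↦0 1↦1]
2) trace h;k:
  0 h=>2 k=>0
  1 h=>1 k=>1
  result₂ = [0↦0 1↦1]
Equal? same morphism ✓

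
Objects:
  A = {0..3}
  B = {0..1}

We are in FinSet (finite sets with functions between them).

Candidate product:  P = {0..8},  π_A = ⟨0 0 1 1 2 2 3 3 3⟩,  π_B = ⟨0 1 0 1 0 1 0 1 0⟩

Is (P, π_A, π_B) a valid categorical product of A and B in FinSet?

Answer: NOT A VALID PRODUCT — |P|=9 ≠ |A|·|B|=8

Derivation:
|A|·|B| = 4·2 = 8;  |P| = 9
  → cardinalities differ; no bijection possible.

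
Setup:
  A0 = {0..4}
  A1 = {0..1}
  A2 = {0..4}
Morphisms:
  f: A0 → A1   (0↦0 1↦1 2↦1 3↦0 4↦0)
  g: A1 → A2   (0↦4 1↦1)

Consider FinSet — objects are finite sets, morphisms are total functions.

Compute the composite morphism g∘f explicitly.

  0 f→0 g→4
  1 f→1 g→1
  2 f→1 g→1
  3 f→0 g→4
  4 f→0 g→4
⟦path⟧: (0↦4 1↦1 2↦1 3↦4 4↦4)

Answer: (0↦4 1↦1 2↦1 3↦4 4↦4)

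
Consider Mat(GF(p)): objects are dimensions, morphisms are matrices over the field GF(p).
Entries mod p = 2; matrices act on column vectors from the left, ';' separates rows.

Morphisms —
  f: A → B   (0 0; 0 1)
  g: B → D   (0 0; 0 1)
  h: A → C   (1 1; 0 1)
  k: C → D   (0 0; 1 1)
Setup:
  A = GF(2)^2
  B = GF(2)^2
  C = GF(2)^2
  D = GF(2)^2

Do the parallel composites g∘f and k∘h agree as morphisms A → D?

Answer: DOES NOT COMMUTE

Trace:
1) trace f;g:
  e0=(1,0) f→(0,0) g→(0,0)
  e1=(0,1) f→(0,1) g→(0,1)
  ⟦path⟧₁ = (0 0; 0 1)
2) trace h;k:
  e0=(1,0) h→(1,0) k→(0,1)
  e1=(0,1) h→(1,1) k→(0,0)
  ⟦path⟧₂ = (0 0; 1 0)
Equal? NO — does not commute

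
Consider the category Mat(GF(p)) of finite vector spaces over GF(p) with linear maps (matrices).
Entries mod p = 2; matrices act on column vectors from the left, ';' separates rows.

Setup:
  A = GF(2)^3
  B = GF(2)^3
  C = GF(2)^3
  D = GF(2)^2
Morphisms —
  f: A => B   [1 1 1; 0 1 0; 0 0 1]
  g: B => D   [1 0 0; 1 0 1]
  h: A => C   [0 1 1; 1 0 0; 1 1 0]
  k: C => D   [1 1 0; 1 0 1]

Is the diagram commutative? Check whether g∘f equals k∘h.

Answer: DOES NOT COMMUTE

Trace:
Along f;g (path 1):
  e0=(1,0,0) f=>(1,0,0) g=>(1,1)
  e1=(0,1,0) f=>(1,1,0) g=>(1,1)
  e2=(0,0,1) f=>(1,0,1) g=>(1,0)
  composite₁ = [1 1 1; 1 1 0]
Along h;k (path 2):
  e0=(1,0,0) h=>(0,1,1) k=>(1,1)
  e1=(0,1,0) h=>(1,0,1) k=>(1,0)
  e2=(0,0,1) h=>(1,0,0) k=>(1,1)
  composite₂ = [1 1 1; 1 0 1]
Equal? NO — does not commute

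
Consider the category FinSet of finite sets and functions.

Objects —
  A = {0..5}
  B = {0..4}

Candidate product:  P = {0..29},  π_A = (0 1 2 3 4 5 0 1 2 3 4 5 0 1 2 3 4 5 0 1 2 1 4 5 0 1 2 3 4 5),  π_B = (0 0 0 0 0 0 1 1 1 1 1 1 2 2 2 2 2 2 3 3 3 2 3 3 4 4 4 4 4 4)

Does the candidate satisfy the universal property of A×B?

Answer: NOT A VALID PRODUCT — duplicate pair at indices 13,21

Trace:
|A|·|B| = 6·5 = 30;  |P| = 30
Check the pairing map k ↦ (π_A(k), π_B(k)):
  0 -> (0,0)
  1 -> (1,0)
  2 -> (2,0)
  3 -> (3,0)
  4 -> (4,0)
  5 -> (5,0)
  6 -> (0,1)
  7 -> (1,1)
  8 -> (2,1)
  9 -> (3,1)
  10 -> (4,1)
  11 -> (5,1)
  12 -> (0,2)
  13 -> (1,2)
  14 -> (2,2)
  15 -> (3,2)
  16 -> (4,2)
  17 -> (5,2)
  18 -> (0,3)
  19 -> (1,3)
  20 -> (2,3)
  21 -> (1,2)  ✗ repeats pair of k=13
  22 -> (4,3)
  23 -> (5,3)
  24 -> (0,4)
  25 -> (1,4)
  26 -> (2,4)
  27 -> (3,4)
  28 -> (4,4)
  29 -> (5,4)
distinct pairs in image: 29 / 30 needed
  → (1,2) hit at k=13 and k=21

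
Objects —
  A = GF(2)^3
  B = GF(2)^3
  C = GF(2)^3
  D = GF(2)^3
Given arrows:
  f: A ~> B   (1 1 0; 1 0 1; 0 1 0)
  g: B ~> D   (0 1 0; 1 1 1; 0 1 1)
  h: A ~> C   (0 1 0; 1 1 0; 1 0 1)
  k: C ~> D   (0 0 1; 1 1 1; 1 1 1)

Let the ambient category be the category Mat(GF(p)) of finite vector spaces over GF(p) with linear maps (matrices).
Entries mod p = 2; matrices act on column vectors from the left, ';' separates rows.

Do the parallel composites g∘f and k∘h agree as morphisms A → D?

Answer: DOES NOT COMMUTE

Trace:
1) trace f;g:
  e0=(1,0,0) f~>(1,1,0) g~>(1,0,1)
  e1=(0,1,0) f~>(1,0,1) g~>(0,0,1)
  e2=(0,0,1) f~>(0,1,0) g~>(1,1,1)
  composite₁ = (1 0 1; 0 0 1; 1 1 1)
2) trace h;k:
  e0=(1,0,0) h~>(0,1,1) k~>(1,0,0)
  e1=(0,1,0) h~>(1,1,0) k~>(0,0,0)
  e2=(0,0,1) h~>(0,0,1) k~>(1,1,1)
  composite₂ = (1 0 1; 0 0 1; 0 0 1)
Equal? distinct morphisms ✗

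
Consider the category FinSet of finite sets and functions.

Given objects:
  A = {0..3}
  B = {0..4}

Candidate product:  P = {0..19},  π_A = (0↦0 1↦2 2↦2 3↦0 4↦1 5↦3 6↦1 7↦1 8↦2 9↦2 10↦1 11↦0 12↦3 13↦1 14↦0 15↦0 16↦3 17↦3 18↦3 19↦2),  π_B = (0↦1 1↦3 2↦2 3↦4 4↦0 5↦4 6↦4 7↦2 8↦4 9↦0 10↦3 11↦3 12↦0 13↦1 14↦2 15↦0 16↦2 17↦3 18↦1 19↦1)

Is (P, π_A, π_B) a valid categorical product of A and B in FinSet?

Answer: VALID PRODUCT

Work:
|A|·|B| = 4·5 = 20;  |P| = 20
Check the pairing map k ↦ (π_A(k), π_B(k)):
  0 ↦ (0,1)
  1 ↦ (2,3)
  2 ↦ (2,2)
  3 ↦ (0,4)
  4 ↦ (1,0)
  5 ↦ (3,4)
  6 ↦ (1,4)
  7 ↦ (1,2)
  8 ↦ (2,4)
  9 ↦ (2,0)
  10 ↦ (1,3)
  11 ↦ (0,3)
  12 ↦ (3,0)
  13 ↦ (1,1)
  14 ↦ (0,2)
  15 ↦ (0,0)
  16 ↦ (3,2)
  17 ↦ (3,3)
  18 ↦ (3,1)
  19 ↦ (2,1)
distinct pairs in image: 20 / 20 needed
  → bijection onto A×B; projections well-typed.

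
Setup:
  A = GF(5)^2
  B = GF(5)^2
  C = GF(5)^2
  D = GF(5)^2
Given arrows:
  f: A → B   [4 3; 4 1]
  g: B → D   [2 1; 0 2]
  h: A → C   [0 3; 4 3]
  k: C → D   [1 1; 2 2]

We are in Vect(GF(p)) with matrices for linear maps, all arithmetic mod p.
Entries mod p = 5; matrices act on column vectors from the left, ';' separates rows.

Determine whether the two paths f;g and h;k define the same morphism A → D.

Path 1 = f;g:
  e0=[1,0] f→[4,4] g→[2,3]
  e1=[0,1] f→[3,1] g→[2,2]
  composite₁ = [2 2; 3 2]
Path 2 = h;k:
  e0=[1,0] h→[0,4] k→[4,3]
  e1=[0,1] h→[3,3] k→[1,2]
  composite₂ = [4 1; 3 2]
Equal? differ; not commutative

Answer: DOES NOT COMMUTE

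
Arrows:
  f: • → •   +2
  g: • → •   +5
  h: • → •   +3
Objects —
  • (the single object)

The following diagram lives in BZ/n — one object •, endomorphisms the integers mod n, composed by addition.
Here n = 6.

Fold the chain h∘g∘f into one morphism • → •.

Answer: +4

Derivation:
  0 +2≡2 +5≡1 +3≡4  (mod 6)
result: +4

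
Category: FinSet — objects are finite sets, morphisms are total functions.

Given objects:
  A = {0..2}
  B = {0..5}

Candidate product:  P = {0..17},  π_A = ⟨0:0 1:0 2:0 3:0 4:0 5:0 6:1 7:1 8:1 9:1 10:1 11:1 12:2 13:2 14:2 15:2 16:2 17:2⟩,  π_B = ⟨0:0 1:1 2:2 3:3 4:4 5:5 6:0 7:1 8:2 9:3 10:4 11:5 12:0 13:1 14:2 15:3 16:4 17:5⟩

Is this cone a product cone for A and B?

|A|·|B| = 3·6 = 18;  |P| = 18
Check the pairing map k ↦ (π_A(k), π_B(k)):
  0 : (0,0)
  1 : (0,1)
  2 : (0,2)
  3 : (0,3)
  4 : (0,4)
  5 : (0,5)
  6 : (1,0)
  7 : (1,1)
  8 : (1,2)
  9 : (1,3)
  10 : (1,4)
  11 : (1,5)
  12 : (2,0)
  13 : (2,1)
  14 : (2,2)
  15 : (2,3)
  16 : (2,4)
  17 : (2,5)
distinct pairs in image: 18 / 18 needed
  → bijection onto A×B; projections well-typed.

Answer: VALID PRODUCT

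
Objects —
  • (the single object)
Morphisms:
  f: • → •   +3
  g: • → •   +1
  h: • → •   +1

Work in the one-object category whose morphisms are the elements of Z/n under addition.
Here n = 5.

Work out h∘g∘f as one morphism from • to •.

  0 +3≡3 +1≡4 +1≡0  (mod 5)
⟦path⟧: +0

Answer: +0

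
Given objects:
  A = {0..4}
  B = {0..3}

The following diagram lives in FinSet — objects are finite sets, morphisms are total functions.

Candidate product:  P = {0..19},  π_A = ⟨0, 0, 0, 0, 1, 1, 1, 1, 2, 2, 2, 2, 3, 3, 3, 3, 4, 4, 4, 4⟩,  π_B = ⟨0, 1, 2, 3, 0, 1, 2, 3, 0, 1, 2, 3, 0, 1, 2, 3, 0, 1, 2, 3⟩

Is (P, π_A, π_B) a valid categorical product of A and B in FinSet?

Answer: VALID PRODUCT

Derivation:
|A|·|B| = 5·4 = 20;  |P| = 20
Check the pairing map k ↦ (π_A(k), π_B(k)):
  0 ↦ (0,0)
  1 ↦ (0,1)
  2 ↦ (0,2)
  3 ↦ (0,3)
  4 ↦ (1,0)
  5 ↦ (1,1)
  6 ↦ (1,2)
  7 ↦ (1,3)
  8 ↦ (2,0)
  9 ↦ (2,1)
  10 ↦ (2,2)
  11 ↦ (2,3)
  12 ↦ (3,0)
  13 ↦ (3,1)
  14 ↦ (3,2)
  15 ↦ (3,3)
  16 ↦ (4,0)
  17 ↦ (4,1)
  18 ↦ (4,2)
  19 ↦ (4,3)
distinct pairs in image: 20 / 20 needed
  → bijection onto A×B; projections well-typed.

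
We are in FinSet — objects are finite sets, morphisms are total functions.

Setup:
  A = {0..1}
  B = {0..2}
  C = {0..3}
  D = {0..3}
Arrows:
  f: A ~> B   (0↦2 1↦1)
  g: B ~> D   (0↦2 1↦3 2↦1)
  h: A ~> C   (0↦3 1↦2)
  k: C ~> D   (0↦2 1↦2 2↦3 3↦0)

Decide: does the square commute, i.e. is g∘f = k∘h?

Path 1 = f;g:
  0 f~>2 g~>1
  1 f~>1 g~>3
  composite₁ = (0↦1 1↦3)
Path 2 = h;k:
  0 h~>3 k~>0
  1 h~>2 k~>3
  composite₂ = (0↦0 1↦3)
Equal? NO — does not commute

Answer: DOES NOT COMMUTE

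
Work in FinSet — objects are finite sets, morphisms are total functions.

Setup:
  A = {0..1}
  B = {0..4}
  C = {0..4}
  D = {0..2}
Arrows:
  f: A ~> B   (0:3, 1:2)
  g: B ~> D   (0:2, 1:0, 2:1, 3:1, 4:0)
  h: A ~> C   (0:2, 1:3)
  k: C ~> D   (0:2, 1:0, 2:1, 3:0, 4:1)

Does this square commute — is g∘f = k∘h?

Answer: DOES NOT COMMUTE

Derivation:
Along f;g (path 1):
  0 f~>3 g~>1
  1 f~>2 g~>1
  composite₁ = (0:1, 1:1)
Along h;k (path 2):
  0 h~>2 k~>1
  1 h~>3 k~>0
  composite₂ = (0:1, 1:0)
Equal? NO — does not commute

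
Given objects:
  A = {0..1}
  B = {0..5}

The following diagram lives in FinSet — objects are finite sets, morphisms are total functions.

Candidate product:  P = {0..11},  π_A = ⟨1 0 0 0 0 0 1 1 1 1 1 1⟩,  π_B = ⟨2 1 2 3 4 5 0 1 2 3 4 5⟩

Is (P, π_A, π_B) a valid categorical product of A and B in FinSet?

|A|·|B| = 2·6 = 12;  |P| = 12
Check the pairing map k ↦ (π_A(k), π_B(k)):
  0 ↦ (1,2)
  1 ↦ (0,1)
  2 ↦ (0,2)
  3 ↦ (0,3)
  4 ↦ (0,4)
  5 ↦ (0,5)
  6 ↦ (1,0)
  7 ↦ (1,1)
  8 ↦ (1,2)  ✗ repeats pair of k=0
  9 ↦ (1,3)
  10 ↦ (1,4)
  11 ↦ (1,5)
distinct pairs in image: 11 / 12 needed
  → (1,2) hit at k=0 and k=8

Answer: NOT A VALID PRODUCT — duplicate pair at indices 8,0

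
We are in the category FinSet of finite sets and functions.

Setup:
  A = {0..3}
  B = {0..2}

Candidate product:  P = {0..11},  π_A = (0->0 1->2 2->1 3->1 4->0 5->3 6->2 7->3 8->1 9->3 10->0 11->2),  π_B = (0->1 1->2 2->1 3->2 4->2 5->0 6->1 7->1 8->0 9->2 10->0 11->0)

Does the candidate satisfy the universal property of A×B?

|A|·|B| = 4·3 = 12;  |P| = 12
Check the pairing map k ↦ (π_A(k), π_B(k)):
  0 -> (0,1)
  1 -> (2,2)
  2 -> (1,1)
  3 -> (1,2)
  4 -> (0,2)
  5 -> (3,0)
  6 -> (2,1)
  7 -> (3,1)
  8 -> (1,0)
  9 -> (3,2)
  10 -> (0,0)
  11 -> (2,0)
distinct pairs in image: 12 / 12 needed
  → bijection onto A×B; projections well-typed.

Answer: VALID PRODUCT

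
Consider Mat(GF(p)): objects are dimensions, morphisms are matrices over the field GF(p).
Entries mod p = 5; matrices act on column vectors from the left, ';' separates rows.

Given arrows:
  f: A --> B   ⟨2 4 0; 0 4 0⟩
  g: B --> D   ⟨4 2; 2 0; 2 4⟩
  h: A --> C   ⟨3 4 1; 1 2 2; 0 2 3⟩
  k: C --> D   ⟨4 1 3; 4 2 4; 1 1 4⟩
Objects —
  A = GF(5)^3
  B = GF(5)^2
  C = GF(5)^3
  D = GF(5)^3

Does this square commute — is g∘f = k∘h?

Answer: COMMUTES

Trace:
Along f;g (path 1):
  e0=[1,0,0] f-->[2,0] g-->[3,4,4]
  e1=[0,1,0] f-->[4,4] g-->[4,3,4]
  e2=[0,0,1] f-->[0,0] g-->[0,0,0]
  ⟦path⟧₁ = ⟨3 4 0; 4 3 0; 4 4 0⟩
Along h;k (path 2):
  e0=[1,0,0] h-->[3,1,0] k-->[3,4,4]
  e1=[0,1,0] h-->[4,2,2] k-->[4,3,4]
  e2=[0,0,1] h-->[1,2,3] k-->[0,0,0]
  ⟦path⟧₂ = ⟨3 4 0; 4 3 0; 4 4 0⟩
Equal? YES — commutes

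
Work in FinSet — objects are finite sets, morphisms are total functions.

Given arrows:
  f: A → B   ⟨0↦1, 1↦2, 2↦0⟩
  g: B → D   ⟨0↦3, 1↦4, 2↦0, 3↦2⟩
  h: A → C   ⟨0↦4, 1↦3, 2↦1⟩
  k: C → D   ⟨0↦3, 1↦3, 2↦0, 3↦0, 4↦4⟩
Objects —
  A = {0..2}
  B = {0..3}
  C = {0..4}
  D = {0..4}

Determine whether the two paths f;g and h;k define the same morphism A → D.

1) trace f;g:
  0 f→1 g→4
  1 f→2 g→0
  2 f→0 g→3
  result₁ = ⟨0↦4, 1↦0, 2↦3⟩
2) trace h;k:
  0 h→4 k→4
  1 h→3 k→0
  2 h→1 k→3
  result₂ = ⟨0↦4, 1↦0, 2↦3⟩
Equal? equal; square commutes

Answer: COMMUTES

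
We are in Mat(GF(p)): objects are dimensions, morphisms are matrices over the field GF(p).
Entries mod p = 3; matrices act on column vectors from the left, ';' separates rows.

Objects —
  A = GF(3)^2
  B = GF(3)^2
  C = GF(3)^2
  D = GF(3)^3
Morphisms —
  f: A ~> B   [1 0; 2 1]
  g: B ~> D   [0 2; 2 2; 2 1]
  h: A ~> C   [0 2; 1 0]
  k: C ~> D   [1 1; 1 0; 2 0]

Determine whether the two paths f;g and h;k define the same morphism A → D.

Answer: DOES NOT COMMUTE

Work:
Along f;g (path 1):
  e0=(1,0) f~>(1,2) g~>(1,0,1)
  e1=(0,1) f~>(0,1) g~>(2,2,1)
  result₁ = [1 2; 0 2; 1 1]
Along h;k (path 2):
  e0=(1,0) h~>(0,1) k~>(1,0,0)
  e1=(0,1) h~>(2,0) k~>(2,2,1)
  result₂ = [1 2; 0 2; 0 1]
Equal? NO — does not commute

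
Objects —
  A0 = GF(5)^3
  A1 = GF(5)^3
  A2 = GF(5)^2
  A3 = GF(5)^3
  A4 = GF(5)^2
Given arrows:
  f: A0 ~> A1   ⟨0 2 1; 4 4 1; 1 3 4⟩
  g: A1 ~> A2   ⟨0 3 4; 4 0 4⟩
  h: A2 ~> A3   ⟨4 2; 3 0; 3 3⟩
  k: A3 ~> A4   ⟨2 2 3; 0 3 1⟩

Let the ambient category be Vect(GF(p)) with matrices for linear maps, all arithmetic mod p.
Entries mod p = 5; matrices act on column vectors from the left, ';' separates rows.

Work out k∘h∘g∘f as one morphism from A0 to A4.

Answer: ⟨0 2 2; 4 3 3⟩

Trace:
  e0=⟨1,0,0⟩ f~>⟨0,4,1⟩ g~>⟨1,4⟩ h~>⟨2,3,0⟩ k~>⟨0,4⟩
  e1=⟨0,1,0⟩ f~>⟨2,4,3⟩ g~>⟨4,0⟩ h~>⟨1,2,2⟩ k~>⟨2,3⟩
  e2=⟨0,0,1⟩ f~>⟨1,1,4⟩ g~>⟨4,0⟩ h~>⟨1,2,2⟩ k~>⟨2,3⟩
result: ⟨0 2 2; 4 3 3⟩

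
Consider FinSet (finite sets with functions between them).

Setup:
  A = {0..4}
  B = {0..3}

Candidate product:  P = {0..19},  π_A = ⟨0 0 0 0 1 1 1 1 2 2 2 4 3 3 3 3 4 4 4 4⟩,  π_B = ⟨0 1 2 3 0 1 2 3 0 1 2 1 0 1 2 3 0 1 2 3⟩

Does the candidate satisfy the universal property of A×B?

|A|·|B| = 5·4 = 20;  |P| = 20
Check the pairing map k ↦ (π_A(k), π_B(k)):
  0 : (0,0)
  1 : (0,1)
  2 : (0,2)
  3 : (0,3)
  4 : (1,0)
  5 : (1,1)
  6 : (1,2)
  7 : (1,3)
  8 : (2,0)
  9 : (2,1)
  10 : (2,2)
  11 : (4,1)
  12 : (3,0)
  13 : (3,1)
  14 : (3,2)
  15 : (3,3)
  16 : (4,0)
  17 : (4,1)  ✗ repeats pair of k=11
  18 : (4,2)
  19 : (4,3)
distinct pairs in image: 19 / 20 needed
  → (4,1) hit at k=11 and k=17

Answer: NOT A VALID PRODUCT — duplicate pair at indices 17,11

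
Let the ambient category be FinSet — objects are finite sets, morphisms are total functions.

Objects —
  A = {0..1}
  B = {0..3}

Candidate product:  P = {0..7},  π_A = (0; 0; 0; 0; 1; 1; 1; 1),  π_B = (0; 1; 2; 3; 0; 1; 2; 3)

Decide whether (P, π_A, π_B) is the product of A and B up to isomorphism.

Answer: VALID PRODUCT

Trace:
|A|·|B| = 2·4 = 8;  |P| = 8
Check the pairing map k ↦ (π_A(k), π_B(k)):
  0 -> (0,0)
  1 -> (0,1)
  2 -> (0,2)
  3 -> (0,3)
  4 -> (1,0)
  5 -> (1,1)
  6 -> (1,2)
  7 -> (1,3)
distinct pairs in image: 8 / 8 needed
  → bijection onto A×B; projections well-typed.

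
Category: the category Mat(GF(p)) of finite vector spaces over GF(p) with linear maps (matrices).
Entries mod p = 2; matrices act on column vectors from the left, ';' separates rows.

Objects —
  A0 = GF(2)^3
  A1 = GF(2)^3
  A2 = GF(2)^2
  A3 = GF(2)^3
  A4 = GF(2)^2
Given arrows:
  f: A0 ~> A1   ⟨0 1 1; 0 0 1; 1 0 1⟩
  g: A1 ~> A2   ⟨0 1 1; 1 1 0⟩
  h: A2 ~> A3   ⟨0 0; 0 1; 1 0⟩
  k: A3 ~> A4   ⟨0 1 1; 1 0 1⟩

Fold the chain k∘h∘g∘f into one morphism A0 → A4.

Answer: ⟨1 1 0; 1 0 0⟩

Work:
  e0=⟨1,0,0⟩ f~>⟨0,0,1⟩ g~>⟨1,0⟩ h~>⟨0,0,1⟩ k~>⟨1,1⟩
  e1=⟨0,1,0⟩ f~>⟨1,0,0⟩ g~>⟨0,1⟩ h~>⟨0,1,0⟩ k~>⟨1,0⟩
  e2=⟨0,0,1⟩ f~>⟨1,1,1⟩ g~>⟨0,0⟩ h~>⟨0,0,0⟩ k~>⟨0,0⟩
⟦path⟧: ⟨1 1 0; 1 0 0⟩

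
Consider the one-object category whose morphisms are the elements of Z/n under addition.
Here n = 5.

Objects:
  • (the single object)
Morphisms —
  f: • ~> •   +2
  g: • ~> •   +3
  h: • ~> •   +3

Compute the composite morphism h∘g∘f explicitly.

  0 +2≡2 +3≡0 +3≡3  (mod 5)
composite: +3

Answer: +3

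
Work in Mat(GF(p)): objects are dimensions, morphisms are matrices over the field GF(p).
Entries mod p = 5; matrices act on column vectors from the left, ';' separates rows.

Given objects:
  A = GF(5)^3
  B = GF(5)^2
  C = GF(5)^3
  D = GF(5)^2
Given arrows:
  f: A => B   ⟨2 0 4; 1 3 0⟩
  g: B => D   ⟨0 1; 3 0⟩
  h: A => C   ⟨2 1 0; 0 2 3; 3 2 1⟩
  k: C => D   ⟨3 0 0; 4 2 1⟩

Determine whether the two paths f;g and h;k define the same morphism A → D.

Answer: COMMUTES

Work:
Along f;g (path 1):
  e0=[1,0,0] f=>[2,1] g=>[1,1]
  e1=[0,1,0] f=>[0,3] g=>[3,0]
  e2=[0,0,1] f=>[4,0] g=>[0,2]
  composite₁ = ⟨1 3 0; 1 0 2⟩
Along h;k (path 2):
  e0=[1,0,0] h=>[2,0,3] k=>[1,1]
  e1=[0,1,0] h=>[1,2,2] k=>[3,0]
  e2=[0,0,1] h=>[0,3,1] k=>[0,2]
  composite₂ = ⟨1 3 0; 1 0 2⟩
Equal? YES — commutes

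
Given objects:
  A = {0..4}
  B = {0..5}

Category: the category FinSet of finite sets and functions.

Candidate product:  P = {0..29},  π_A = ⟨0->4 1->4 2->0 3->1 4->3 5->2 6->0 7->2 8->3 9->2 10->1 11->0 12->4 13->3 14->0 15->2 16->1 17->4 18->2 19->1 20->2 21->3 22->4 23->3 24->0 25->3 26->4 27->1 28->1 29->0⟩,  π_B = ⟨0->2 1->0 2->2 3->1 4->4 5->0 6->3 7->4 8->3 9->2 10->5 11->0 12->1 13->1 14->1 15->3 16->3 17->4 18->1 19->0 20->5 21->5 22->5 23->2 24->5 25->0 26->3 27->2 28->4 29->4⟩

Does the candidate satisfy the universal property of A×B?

Answer: VALID PRODUCT

Derivation:
|A|·|B| = 5·6 = 30;  |P| = 30
Check the pairing map k ↦ (π_A(k), π_B(k)):
  0 -> (4,2)
  1 -> (4,0)
  2 -> (0,2)
  3 -> (1,1)
  4 -> (3,4)
  5 -> (2,0)
  6 -> (0,3)
  7 -> (2,4)
  8 -> (3,3)
  9 -> (2,2)
  10 -> (1,5)
  11 -> (0,0)
  12 -> (4,1)
  13 -> (3,1)
  14 -> (0,1)
  15 -> (2,3)
  16 -> (1,3)
  17 -> (4,4)
  18 -> (2,1)
  19 -> (1,0)
  20 -> (2,5)
  21 -> (3,5)
  22 -> (4,5)
  23 -> (3,2)
  24 -> (0,5)
  25 -> (3,0)
  26 -> (4,3)
  27 -> (1,2)
  28 -> (1,4)
  29 -> (0,4)
distinct pairs in image: 30 / 30 needed
  → bijection onto A×B; projections well-typed.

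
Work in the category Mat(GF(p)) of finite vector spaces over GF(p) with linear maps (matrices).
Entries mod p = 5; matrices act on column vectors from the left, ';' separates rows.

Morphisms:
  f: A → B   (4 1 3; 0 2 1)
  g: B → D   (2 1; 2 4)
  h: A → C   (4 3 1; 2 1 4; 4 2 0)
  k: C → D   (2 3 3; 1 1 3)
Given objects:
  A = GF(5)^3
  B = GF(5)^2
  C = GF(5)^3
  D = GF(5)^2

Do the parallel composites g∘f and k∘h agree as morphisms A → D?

Along f;g (path 1):
  e0=[1,0,0] f→[4,0] g→[3,3]
  e1=[0,1,0] f→[1,2] g→[4,0]
  e2=[0,0,1] f→[3,1] g→[2,0]
  ⟦path⟧₁ = (3 4 2; 3 0 0)
Along h;k (path 2):
  e0=[1,0,0] h→[4,2,4] k→[1,3]
  e1=[0,1,0] h→[3,1,2] k→[0,0]
  e2=[0,0,1] h→[1,4,0] k→[4,0]
  ⟦path⟧₂ = (1 0 4; 3 0 0)
Equal? distinct morphisms ✗

Answer: DOES NOT COMMUTE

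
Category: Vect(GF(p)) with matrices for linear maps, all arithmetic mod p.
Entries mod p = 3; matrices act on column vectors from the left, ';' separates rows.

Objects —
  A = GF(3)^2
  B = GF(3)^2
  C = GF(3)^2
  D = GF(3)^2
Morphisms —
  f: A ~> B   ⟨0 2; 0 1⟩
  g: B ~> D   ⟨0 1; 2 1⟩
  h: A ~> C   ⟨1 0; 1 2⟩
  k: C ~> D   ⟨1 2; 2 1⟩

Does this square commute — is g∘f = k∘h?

Answer: COMMUTES

Work:
Along f;g (path 1):
  e0=[1,0] f~>[0,0] g~>[0,0]
  e1=[0,1] f~>[2,1] g~>[1,2]
  result₁ = ⟨0 1; 0 2⟩
Along h;k (path 2):
  e0=[1,0] h~>[1,1] k~>[0,0]
  e1=[0,1] h~>[0,2] k~>[1,2]
  result₂ = ⟨0 1; 0 2⟩
Equal? YES — commutes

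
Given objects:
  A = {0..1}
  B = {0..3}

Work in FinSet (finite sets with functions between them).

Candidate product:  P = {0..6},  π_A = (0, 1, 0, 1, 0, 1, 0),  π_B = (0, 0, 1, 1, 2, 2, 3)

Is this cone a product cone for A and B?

Answer: NOT A VALID PRODUCT — |P|=7 ≠ |A|·|B|=8

Trace:
|A|·|B| = 2·4 = 8;  |P| = 7
  → cardinalities differ; no bijection possible.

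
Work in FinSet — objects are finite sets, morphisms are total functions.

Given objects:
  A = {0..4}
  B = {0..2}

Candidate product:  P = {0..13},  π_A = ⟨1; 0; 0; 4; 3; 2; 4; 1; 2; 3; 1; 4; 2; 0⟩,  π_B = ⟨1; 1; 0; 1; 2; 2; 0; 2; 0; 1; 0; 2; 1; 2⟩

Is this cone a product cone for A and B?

Answer: NOT A VALID PRODUCT — |P|=14 ≠ |A|·|B|=15

Work:
|A|·|B| = 5·3 = 15;  |P| = 14
  → cardinalities differ; no bijection possible.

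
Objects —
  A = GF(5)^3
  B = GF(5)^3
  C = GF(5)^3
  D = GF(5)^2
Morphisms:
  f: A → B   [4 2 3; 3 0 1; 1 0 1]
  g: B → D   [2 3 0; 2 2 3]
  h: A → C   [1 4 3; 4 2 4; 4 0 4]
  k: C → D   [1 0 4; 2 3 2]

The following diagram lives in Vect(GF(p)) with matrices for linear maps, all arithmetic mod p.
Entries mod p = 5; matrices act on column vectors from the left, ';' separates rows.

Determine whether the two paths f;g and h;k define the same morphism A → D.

Answer: COMMUTES

Derivation:
Path 1 = f;g:
  e0=(1,0,0) f→(4,3,1) g→(2,2)
  e1=(0,1,0) f→(2,0,0) g→(4,4)
  e2=(0,0,1) f→(3,1,1) g→(4,1)
  ⟦path⟧₁ = [2 4 4; 2 4 1]
Path 2 = h;k:
  e0=(1,0,0) h→(1,4,4) k→(2,2)
  e1=(0,1,0) h→(4,2,0) k→(4,4)
  e2=(0,0,1) h→(3,4,4) k→(4,1)
  ⟦path⟧₂ = [2 4 4; 2 4 1]
Equal? YES — commutes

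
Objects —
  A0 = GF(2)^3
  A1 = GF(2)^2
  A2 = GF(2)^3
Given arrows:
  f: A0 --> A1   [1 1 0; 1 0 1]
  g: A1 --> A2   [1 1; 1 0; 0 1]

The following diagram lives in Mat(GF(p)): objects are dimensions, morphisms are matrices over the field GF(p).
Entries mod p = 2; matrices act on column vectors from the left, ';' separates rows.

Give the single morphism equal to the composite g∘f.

  e0=⟨1,0,0⟩ f-->⟨1,1⟩ g-->⟨0,1,1⟩
  e1=⟨0,1,0⟩ f-->⟨1,0⟩ g-->⟨1,1,0⟩
  e2=⟨0,0,1⟩ f-->⟨0,1⟩ g-->⟨1,0,1⟩
result: [0 1 1; 1 1 0; 1 0 1]

Answer: [0 1 1; 1 1 0; 1 0 1]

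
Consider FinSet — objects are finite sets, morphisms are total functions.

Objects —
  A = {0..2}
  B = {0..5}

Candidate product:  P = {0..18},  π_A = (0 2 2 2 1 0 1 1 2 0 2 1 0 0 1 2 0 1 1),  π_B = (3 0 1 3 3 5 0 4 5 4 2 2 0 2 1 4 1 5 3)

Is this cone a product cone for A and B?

Answer: NOT A VALID PRODUCT — |P|=19 ≠ |A|·|B|=18

Work:
|A|·|B| = 3·6 = 18;  |P| = 19
  → cardinalities differ; no bijection possible.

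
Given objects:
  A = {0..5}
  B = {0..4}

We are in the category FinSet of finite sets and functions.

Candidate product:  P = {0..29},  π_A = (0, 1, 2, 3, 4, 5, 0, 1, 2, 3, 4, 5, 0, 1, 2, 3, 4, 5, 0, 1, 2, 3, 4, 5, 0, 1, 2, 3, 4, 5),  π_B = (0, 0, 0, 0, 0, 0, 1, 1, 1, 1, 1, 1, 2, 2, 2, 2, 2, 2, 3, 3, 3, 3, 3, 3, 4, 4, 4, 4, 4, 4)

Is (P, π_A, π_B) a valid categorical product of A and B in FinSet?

Answer: VALID PRODUCT

Work:
|A|·|B| = 6·5 = 30;  |P| = 30
Check the pairing map k ↦ (π_A(k), π_B(k)):
  0 -> (0,0)
  1 -> (1,0)
  2 -> (2,0)
  3 -> (3,0)
  4 -> (4,0)
  5 -> (5,0)
  6 -> (0,1)
  7 -> (1,1)
  8 -> (2,1)
  9 -> (3,1)
  10 -> (4,1)
  11 -> (5,1)
  12 -> (0,2)
  13 -> (1,2)
  14 -> (2,2)
  15 -> (3,2)
  16 -> (4,2)
  17 -> (5,2)
  18 -> (0,3)
  19 -> (1,3)
  20 -> (2,3)
  21 -> (3,3)
  22 -> (4,3)
  23 -> (5,3)
  24 -> (0,4)
  25 -> (1,4)
  26 -> (2,4)
  27 -> (3,4)
  28 -> (4,4)
  29 -> (5,4)
distinct pairs in image: 30 / 30 needed
  → bijection onto A×B; projections well-typed.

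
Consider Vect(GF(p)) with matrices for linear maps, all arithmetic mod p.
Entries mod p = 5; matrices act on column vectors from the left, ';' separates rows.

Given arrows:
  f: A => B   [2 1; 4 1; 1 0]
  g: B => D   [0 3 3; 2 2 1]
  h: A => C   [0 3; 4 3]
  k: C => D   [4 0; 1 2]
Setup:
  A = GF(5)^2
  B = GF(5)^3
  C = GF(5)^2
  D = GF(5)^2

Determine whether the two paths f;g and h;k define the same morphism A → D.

Answer: DOES NOT COMMUTE

Trace:
1) trace f;g:
  e0=(1,0) f=>(2,4,1) g=>(0,3)
  e1=(0,1) f=>(1,1,0) g=>(3,4)
  result₁ = [0 3; 3 4]
2) trace h;k:
  e0=(1,0) h=>(0,4) k=>(0,3)
  e1=(0,1) h=>(3,3) k=>(2,4)
  result₂ = [0 2; 3 4]
Equal? NO — does not commute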